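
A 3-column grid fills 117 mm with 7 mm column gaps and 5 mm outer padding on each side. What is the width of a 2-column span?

Subtract both margins: 117 − 2·5 = 107 mm.
3c + 2·7 = 107 → 3c = 93 → c = 31 mm.
Span of 2: 2·31 + 1·7 = 62 + 7 = 69 mm.

69 mm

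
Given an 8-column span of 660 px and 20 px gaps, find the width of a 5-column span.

405 px

Subtracting 7 gaps of 20 leaves 520 for 8 columns, so c = 65 px.
Span of 5: 5·65 + 4·20 = 325 + 80 = 405 px.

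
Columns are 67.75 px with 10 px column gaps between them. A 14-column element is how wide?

1078.5 px

Span of 14: 14·67.75 + 13·10 = 948.5 + 130 = 1078.5 px.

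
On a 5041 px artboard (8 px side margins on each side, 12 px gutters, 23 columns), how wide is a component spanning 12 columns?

Content width = 5041 − 2·8 = 5025 px.
23 columns + 22 gutters: 23c + 22·12 = 5025.
23c = 5025 − 264 = 4761, so c = 207 px.
Span of 12: 12·207 + 11·12 = 2484 + 132 = 2616 px.

2616 px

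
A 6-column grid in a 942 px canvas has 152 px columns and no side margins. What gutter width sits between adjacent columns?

6 columns take 6·152 = 912 px; remaining 30 splits into 5 gutters.
g = 30 / 5 = 6 px.

6 px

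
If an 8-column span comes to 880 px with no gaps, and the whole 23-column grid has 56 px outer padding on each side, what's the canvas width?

With no gaps, each column is 880/8 = 110 px.
Total width: 2·56 + 23·110 = 2642 px.

2642 px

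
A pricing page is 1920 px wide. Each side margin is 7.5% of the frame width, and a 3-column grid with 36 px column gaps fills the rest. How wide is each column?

520 px

1920 × (1 − 2·7.5%) = 1920 × 85% = 1632 px for the columns.
Subtracting 2 column gaps of 36 leaves 1560 for 3 columns, so c = 520 px.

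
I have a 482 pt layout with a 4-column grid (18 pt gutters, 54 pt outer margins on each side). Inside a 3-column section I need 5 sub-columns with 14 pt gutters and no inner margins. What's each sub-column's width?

Inside the margins: 482 − 108 = 374 pt.
4 columns + 3 gutters: 4c + 3·18 = 374.
4c = 374 − 54 = 320, so c = 80 pt.
3 columns plus 2 gutters: 240 + 36 = 276 pt.
5d + 4·14 = 276 → 5d = 220 → d = 44 pt.

44 pt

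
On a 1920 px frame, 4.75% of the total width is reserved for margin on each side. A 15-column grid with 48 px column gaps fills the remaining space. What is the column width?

71.04 px

1920 × (1 − 2·4.75%) = 1920 × 90.5% = 1737.6 px for the columns.
15c + 14·48 = 1737.6 → 15c = 1065.6 → c = 71.04 px.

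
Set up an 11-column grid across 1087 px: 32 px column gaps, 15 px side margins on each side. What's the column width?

Subtract both margins: 1087 − 2·15 = 1057 px.
11c + 10·32 = 1057 → 11c = 737 → c = 67 px.

67 px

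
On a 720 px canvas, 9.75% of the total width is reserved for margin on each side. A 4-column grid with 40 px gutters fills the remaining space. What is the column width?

Margins: 9.75% × 720 = 70.2 px each, so content = 720 − 140.4 = 579.6 px.
4c + 3·40 = 579.6 → 4c = 459.6 → c = 114.9 px.

114.9 px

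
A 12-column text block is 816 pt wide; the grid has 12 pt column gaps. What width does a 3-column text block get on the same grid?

Subtracting 11 column gaps of 12 leaves 684 for 12 columns, so c = 57 pt.
3 columns plus 2 column gaps: 171 + 24 = 195 pt.

195 pt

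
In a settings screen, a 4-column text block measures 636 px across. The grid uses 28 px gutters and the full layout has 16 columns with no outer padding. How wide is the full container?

2628 px

636 − 3·28 = 552; ÷4 gives c = 138 px.
Container = 16·138 + 15·28 = 2208 + 420 = 2628 px.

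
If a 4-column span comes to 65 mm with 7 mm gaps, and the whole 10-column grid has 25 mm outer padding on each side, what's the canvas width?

4c + 3·7 = 65 → 4c = 44 → c = 11 mm.
Adding margins, columns and gutters: 50 + 110 + 63 = 223 mm.

223 mm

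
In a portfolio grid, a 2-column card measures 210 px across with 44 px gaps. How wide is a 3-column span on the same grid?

337 px

2 columns + 1 gap: 2c + 1·44 = 210.
2c = 210 − 44 = 166, so c = 83 px.
Span of 3: 3·83 + 2·44 = 249 + 88 = 337 px.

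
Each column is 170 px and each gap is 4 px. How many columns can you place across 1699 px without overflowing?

k columns need k·170 + (k−1)·4 = k·174 − 4.
k·174 − 4 ≤ 1699 → k ≤ 1703 / 174 ≈ 9.79, so k = 9.

9 columns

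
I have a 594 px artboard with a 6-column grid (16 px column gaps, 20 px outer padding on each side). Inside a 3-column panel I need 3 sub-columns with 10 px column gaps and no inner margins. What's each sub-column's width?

83 px

Outer content = 594 − 2·20 = 554 px.
554 − 5·16 = 474; ÷6 gives c = 79 px.
3-column span = 3·79 + 2·16 = 269 px.
3 columns + 2 column gaps: 3d + 2·10 = 269.
3d = 269 − 20 = 249, so d = 83 px.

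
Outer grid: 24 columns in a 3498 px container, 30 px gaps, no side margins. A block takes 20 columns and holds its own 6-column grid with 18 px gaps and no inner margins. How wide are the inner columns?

470 px

3498 − 23·30 = 2808; ÷24 gives c = 117 px.
20-column span = 20·117 + 19·30 = 2910 px.
6 columns + 5 gaps: 6d + 5·18 = 2910.
6d = 2910 − 90 = 2820, so d = 470 px.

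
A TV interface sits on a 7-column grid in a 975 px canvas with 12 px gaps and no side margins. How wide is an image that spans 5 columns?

975 − 6·12 = 903; ÷7 gives c = 129 px.
5 columns plus 4 gaps: 645 + 48 = 693 px.

693 px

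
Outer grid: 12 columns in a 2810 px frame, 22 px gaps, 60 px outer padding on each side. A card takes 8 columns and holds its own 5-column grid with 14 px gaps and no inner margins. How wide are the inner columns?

346 px

Inside the margins: 2810 − 120 = 2690 px.
2690 − 11·22 = 2448; ÷12 gives c = 204 px.
8 columns plus 7 gaps: 1632 + 154 = 1786 px.
5 columns + 4 gaps: 5d + 4·14 = 1786.
5d = 1786 − 56 = 1730, so d = 346 px.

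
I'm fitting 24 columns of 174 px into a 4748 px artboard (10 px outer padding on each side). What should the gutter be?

24 px

Content width = 4748 − 2·10 = 4728 px.
24·174 + 23g = 4728 → 23g = 552 → g = 24 px.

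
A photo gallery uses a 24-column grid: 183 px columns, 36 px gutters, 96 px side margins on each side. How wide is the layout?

5412 px

Layout = 2·96 + 24·183 + 23·36 = 192 + 4392 + 828 = 5412 px.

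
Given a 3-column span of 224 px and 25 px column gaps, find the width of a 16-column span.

224 − 2·25 = 174; ÷3 gives c = 58 px.
16-column span = 16·58 + 15·25 = 1303 px.

1303 px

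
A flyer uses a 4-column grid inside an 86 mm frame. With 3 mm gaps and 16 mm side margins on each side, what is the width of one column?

Content width = 86 − 2·16 = 54 mm.
54 − 3·3 = 45; ÷4 gives c = 11.25 mm.

11.25 mm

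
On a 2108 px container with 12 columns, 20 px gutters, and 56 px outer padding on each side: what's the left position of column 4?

Subtract both margins: 2108 − 2·56 = 1996 px.
12c + 11·20 = 1996 → 12c = 1776 → c = 148 px.
Before column 4: the margin + 3 columns + 3 gutters.
Offset = 56 + 3·(148 + 20) = 56 + 504 = 560 px.

560 px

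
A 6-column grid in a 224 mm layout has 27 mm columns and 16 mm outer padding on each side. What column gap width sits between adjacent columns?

Take off 32 mm of margins, leaving 192 mm.
6 columns take 6·27 = 162 mm; remaining 30 splits into 5 column gaps.
g = 30 / 5 = 6 mm.

6 mm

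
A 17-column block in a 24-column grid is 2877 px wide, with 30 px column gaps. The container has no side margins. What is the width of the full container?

4074 px

Subtracting 16 column gaps of 30 leaves 2397 for 17 columns, so c = 141 px.
Summing: 3384 + 690 = 4074 px.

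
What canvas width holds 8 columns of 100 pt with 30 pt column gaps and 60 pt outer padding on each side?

1130 pt

Adding margins, columns and gutters: 120 + 800 + 210 = 1130 pt.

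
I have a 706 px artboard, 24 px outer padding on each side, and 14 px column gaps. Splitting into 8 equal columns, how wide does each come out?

70 px

Inside the margins: 706 − 48 = 658 px.
8c + 7·14 = 658 → 8c = 560 → c = 70 px.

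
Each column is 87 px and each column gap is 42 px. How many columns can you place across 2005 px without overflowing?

15 columns: 15·87 + 14·42 = 1893 px ≤ 2005.
16 columns: 2022 px > 2005. So 15.

15 columns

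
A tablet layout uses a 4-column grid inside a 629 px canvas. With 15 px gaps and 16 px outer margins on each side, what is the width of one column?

138 px

Content width = 629 − 2·16 = 597 px.
4 columns + 3 gaps: 4c + 3·15 = 597.
4c = 597 − 45 = 552, so c = 138 px.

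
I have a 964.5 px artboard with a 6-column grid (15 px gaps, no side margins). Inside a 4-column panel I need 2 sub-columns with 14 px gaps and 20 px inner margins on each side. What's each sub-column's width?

292 px

Subtracting 5 gaps of 15 leaves 889.5 for 6 columns, so c = 148.25 px.
4-column span = 4·148.25 + 3·15 = 638 px.
Inner content = 638 − 2·20 = 598 px.
Subtracting 1 gap of 14 leaves 584 for 2 columns, so d = 292 px.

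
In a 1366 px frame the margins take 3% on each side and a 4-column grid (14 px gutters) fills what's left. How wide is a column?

310.51 px

1366 × (1 − 2·3%) = 1366 × 94% = 1284.04 px for the columns.
4c + 3·14 = 1284.04 → 4c = 1242.04 → c = 310.51 px.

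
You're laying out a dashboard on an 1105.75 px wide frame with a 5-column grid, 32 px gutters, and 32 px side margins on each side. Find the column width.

182.75 px

Inside the margins: 1105.75 − 64 = 1041.75 px.
1041.75 − 4·32 = 913.75; ÷5 gives c = 182.75 px.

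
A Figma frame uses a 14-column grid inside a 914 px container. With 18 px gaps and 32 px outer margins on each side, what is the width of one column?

Take off 64 px of margins, leaving 850 px.
14 columns + 13 gaps: 14c + 13·18 = 850.
14c = 850 − 234 = 616, so c = 44 px.

44 px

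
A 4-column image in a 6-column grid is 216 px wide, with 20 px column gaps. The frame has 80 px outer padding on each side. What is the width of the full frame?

Subtracting 3 column gaps of 20 leaves 156 for 4 columns, so c = 39 px.
Frame = 2·80 + 6·39 + 5·20 = 160 + 234 + 100 = 494 px.

494 px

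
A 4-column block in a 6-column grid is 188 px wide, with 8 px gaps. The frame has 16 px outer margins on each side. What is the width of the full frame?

4 columns + 3 gaps: 4c + 3·8 = 188.
4c = 188 − 24 = 164, so c = 41 px.
Frame = 2·16 + 6·41 + 5·8 = 32 + 246 + 40 = 318 px.

318 px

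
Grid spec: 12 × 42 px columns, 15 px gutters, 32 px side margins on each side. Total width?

733 px

Container = 2·32 + 12·42 + 11·15 = 64 + 504 + 165 = 733 px.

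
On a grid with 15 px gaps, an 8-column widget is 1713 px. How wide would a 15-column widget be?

3225 px

Subtracting 7 gaps of 15 leaves 1608 for 8 columns, so c = 201 px.
15-column span = 15·201 + 14·15 = 3225 px.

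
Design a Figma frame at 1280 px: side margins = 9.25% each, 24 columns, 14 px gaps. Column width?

30.05 px

Margins: 9.25% × 1280 = 118.4 px each, so content = 1280 − 236.8 = 1043.2 px.
24c + 23·14 = 1043.2 → 24c = 721.2 → c = 30.05 px.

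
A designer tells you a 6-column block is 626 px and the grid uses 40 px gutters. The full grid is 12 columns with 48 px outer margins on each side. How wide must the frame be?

1388 px

6 columns + 5 gutters: 6c + 5·40 = 626.
6c = 626 − 200 = 426, so c = 71 px.
Frame = 2·48 + 12·71 + 11·40 = 96 + 852 + 440 = 1388 px.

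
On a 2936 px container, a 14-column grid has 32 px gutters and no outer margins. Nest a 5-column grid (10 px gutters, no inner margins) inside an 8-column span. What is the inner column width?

2936 − 13·32 = 2520; ÷14 gives c = 180 px.
8 columns plus 7 gutters: 1440 + 224 = 1664 px.
Subtracting 4 gutters of 10 leaves 1624 for 5 columns, so d = 324.8 px.

324.8 px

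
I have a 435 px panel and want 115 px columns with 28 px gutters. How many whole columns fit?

3 columns

3 columns: 3·115 + 2·28 = 401 px ≤ 435.
4 columns: 544 px > 435. So 3.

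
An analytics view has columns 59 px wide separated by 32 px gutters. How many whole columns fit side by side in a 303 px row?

3 columns: 3·59 + 2·32 = 241 px ≤ 303.
4 columns: 332 px > 303. So 3.

3 columns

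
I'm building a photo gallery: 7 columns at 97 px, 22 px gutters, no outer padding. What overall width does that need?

811 px

Summing: 679 + 132 = 811 px.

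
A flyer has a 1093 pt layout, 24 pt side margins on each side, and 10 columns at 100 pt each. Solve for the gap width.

5 pt

Subtract both margins: 1093 − 2·24 = 1045 pt.
10 columns take 10·100 = 1000 pt; remaining 45 splits into 9 gaps.
g = 45 / 9 = 5 pt.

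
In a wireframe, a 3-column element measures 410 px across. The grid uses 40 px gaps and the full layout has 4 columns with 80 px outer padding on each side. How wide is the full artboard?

3 columns + 2 gaps: 3c + 2·40 = 410.
3c = 410 − 80 = 330, so c = 110 px.
Total width: 2·80 + 4·110 + 3·40 = 720 px.

720 px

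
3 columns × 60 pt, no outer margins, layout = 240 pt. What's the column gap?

Columns use 180 pt, leaving 60 pt across 2 column gaps = 30 pt each.

30 pt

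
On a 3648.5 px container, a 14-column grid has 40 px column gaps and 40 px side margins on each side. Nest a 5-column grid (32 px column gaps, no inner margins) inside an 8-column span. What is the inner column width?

378.8 px

Inside the margins: 3648.5 − 80 = 3568.5 px.
3568.5 − 13·40 = 3048.5; ÷14 gives c = 217.75 px.
8 columns plus 7 column gaps: 1742 + 280 = 2022 px.
Subtracting 4 column gaps of 32 leaves 1894 for 5 columns, so d = 378.8 px.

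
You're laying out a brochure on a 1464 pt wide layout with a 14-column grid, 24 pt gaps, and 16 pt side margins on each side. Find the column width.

80 pt

Take off 32 pt of margins, leaving 1432 pt.
Subtracting 13 gaps of 24 leaves 1120 for 14 columns, so c = 80 pt.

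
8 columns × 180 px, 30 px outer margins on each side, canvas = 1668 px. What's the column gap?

Take off 60 px of margins, leaving 1608 px.
8·180 + 7g = 1608 → 7g = 168 → g = 24 px.

24 px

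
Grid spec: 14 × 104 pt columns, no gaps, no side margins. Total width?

1456 pt

Frame = 14·104 = 1456 = 1456 pt.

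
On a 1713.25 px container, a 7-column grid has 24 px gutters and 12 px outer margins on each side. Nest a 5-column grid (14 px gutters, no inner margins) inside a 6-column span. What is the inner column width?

Inside the margins: 1713.25 − 24 = 1689.25 px.
Subtracting 6 gutters of 24 leaves 1545.25 for 7 columns, so c = 220.75 px.
Span of 6: 6·220.75 + 5·24 = 1324.5 + 120 = 1444.5 px.
1444.5 − 4·14 = 1388.5; ÷5 gives d = 277.7 px.

277.7 px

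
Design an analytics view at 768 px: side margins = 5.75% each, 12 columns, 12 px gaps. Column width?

768 × (1 − 2·5.75%) = 768 × 88.5% = 679.68 px for the columns.
12 columns + 11 gaps: 12c + 11·12 = 679.68.
12c = 679.68 − 132 = 547.68, so c = 45.64 px.

45.64 px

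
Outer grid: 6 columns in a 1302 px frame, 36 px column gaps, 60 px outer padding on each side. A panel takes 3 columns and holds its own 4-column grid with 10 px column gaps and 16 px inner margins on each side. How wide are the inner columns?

Subtract both margins: 1302 − 2·60 = 1182 px.
Subtracting 5 column gaps of 36 leaves 1002 for 6 columns, so c = 167 px.
3 columns plus 2 column gaps: 501 + 72 = 573 px.
Inner content = 573 − 2·16 = 541 px.
4 columns + 3 column gaps: 4d + 3·10 = 541.
4d = 541 − 30 = 511, so d = 127.75 px.

127.75 px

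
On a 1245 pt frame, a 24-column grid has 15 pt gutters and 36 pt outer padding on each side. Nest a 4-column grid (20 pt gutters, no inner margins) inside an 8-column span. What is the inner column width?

80.25 pt

Inside the margins: 1245 − 72 = 1173 pt.
24c + 23·15 = 1173 → 24c = 828 → c = 34.5 pt.
8-column span = 8·34.5 + 7·15 = 381 pt.
4d + 3·20 = 381 → 4d = 321 → d = 80.25 pt.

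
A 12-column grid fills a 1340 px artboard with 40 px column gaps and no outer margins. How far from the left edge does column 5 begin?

12 columns + 11 column gaps: 12c + 11·40 = 1340.
12c = 1340 − 440 = 900, so c = 75 px.
Before column 5: 4 columns + 4 column gaps.
Offset = 4·(75 + 40) = 4·115 = 460 px.

460 px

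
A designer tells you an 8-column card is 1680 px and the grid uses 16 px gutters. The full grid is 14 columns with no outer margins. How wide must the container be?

2952 px

1680 − 7·16 = 1568; ÷8 gives c = 196 px.
Container = 14·196 + 13·16 = 2744 + 208 = 2952 px.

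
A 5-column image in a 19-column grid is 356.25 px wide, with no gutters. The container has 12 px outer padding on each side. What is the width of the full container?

1377.75 px

5c = 356.25 → c = 71.25 px.
Summing: 24 + 1353.75 = 1377.75 px.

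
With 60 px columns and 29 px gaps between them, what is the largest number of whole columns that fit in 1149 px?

13 columns

Each extra column adds 60 + 29 = 89 px.
(1149 + 29) / 89 = 13.24, so 13 columns fit.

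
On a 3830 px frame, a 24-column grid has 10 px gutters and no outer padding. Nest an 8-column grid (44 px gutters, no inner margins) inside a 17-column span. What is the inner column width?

300.25 px

24 columns + 23 gutters: 24c + 23·10 = 3830.
24c = 3830 − 230 = 3600, so c = 150 px.
17 columns plus 16 gutters: 2550 + 160 = 2710 px.
8 columns + 7 gutters: 8d + 7·44 = 2710.
8d = 2710 − 308 = 2402, so d = 300.25 px.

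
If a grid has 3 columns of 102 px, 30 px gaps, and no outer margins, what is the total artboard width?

Summing: 306 + 60 = 366 px.

366 px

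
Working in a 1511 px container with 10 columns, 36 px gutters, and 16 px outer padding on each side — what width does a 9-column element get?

1327.5 px

Take off 32 px of margins, leaving 1479 px.
10c + 9·36 = 1479 → 10c = 1155 → c = 115.5 px.
9-column span = 9·115.5 + 8·36 = 1327.5 px.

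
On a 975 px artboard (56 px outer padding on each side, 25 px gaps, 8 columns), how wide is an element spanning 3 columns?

Subtract both margins: 975 − 2·56 = 863 px.
Subtracting 7 gaps of 25 leaves 688 for 8 columns, so c = 86 px.
3-column span = 3·86 + 2·25 = 308 px.

308 px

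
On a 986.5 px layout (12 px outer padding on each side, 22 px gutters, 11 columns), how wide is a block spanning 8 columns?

694 px

Subtract both margins: 986.5 − 2·12 = 962.5 px.
Subtracting 10 gutters of 22 leaves 742.5 for 11 columns, so c = 67.5 px.
Span of 8: 8·67.5 + 7·22 = 540 + 154 = 694 px.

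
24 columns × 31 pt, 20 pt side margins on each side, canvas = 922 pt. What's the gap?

Content width = 922 − 2·20 = 882 pt.
Columns use 744 pt, leaving 138 pt across 23 gaps = 6 pt each.

6 pt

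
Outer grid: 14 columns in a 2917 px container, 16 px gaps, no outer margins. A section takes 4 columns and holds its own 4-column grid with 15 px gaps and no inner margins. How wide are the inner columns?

14c + 13·16 = 2917 → 14c = 2709 → c = 193.5 px.
Span of 4: 4·193.5 + 3·16 = 774 + 48 = 822 px.
4d + 3·15 = 822 → 4d = 777 → d = 194.25 px.

194.25 px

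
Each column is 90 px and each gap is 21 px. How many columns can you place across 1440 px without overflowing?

13 columns

Each extra column adds 90 + 21 = 111 px.
(1440 + 21) / 111 = 13.16, so 13 columns fit.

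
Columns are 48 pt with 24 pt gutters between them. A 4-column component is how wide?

4-column span = 4·48 + 3·24 = 264 pt.

264 pt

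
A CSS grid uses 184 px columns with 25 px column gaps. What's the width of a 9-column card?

9 columns plus 8 column gaps: 1656 + 200 = 1856 px.

1856 px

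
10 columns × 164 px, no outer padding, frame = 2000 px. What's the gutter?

40 px

10 columns take 10·164 = 1640 px; remaining 360 splits into 9 gutters.
g = 360 / 9 = 40 px.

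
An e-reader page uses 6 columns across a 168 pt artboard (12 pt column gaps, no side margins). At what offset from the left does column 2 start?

6c + 5·12 = 168 → 6c = 108 → c = 18 pt.
Each column+gutter stride is 30 pt; with no margin, 1 of them is 30 pt.

30 pt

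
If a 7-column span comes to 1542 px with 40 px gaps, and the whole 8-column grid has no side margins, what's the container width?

7 columns + 6 gaps: 7c + 6·40 = 1542.
7c = 1542 − 240 = 1302, so c = 186 px.
Total width: 8·186 + 7·40 = 1768 px.

1768 px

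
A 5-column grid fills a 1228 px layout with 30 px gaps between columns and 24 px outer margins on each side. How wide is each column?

212 px

Subtract both margins: 1228 − 2·24 = 1180 px.
Subtracting 4 gaps of 30 leaves 1060 for 5 columns, so c = 212 px.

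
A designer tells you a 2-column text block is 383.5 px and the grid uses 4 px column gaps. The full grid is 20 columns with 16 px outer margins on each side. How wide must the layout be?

3903 px

2 columns + 1 column gap: 2c + 1·4 = 383.5.
2c = 383.5 − 4 = 379.5, so c = 189.75 px.
Total width: 2·16 + 20·189.75 + 19·4 = 3903 px.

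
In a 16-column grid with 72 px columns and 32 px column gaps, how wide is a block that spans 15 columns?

1528 px

Span of 15: 15·72 + 14·32 = 1080 + 448 = 1528 px.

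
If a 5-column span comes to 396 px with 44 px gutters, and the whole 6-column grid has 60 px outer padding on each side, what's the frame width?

604 px

396 − 4·44 = 220; ÷5 gives c = 44 px.
Frame = 2·60 + 6·44 + 5·44 = 120 + 264 + 220 = 604 px.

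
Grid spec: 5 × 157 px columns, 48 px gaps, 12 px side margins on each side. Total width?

1001 px

Total width: 2·12 + 5·157 + 4·48 = 1001 px.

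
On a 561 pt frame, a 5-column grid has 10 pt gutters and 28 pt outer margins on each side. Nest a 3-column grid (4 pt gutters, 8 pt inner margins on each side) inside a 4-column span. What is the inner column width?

126 pt

Inside the margins: 561 − 56 = 505 pt.
Subtracting 4 gutters of 10 leaves 465 for 5 columns, so c = 93 pt.
4-column span = 4·93 + 3·10 = 402 pt.
Inner content = 402 − 2·8 = 386 pt.
Subtracting 2 gutters of 4 leaves 378 for 3 columns, so d = 126 pt.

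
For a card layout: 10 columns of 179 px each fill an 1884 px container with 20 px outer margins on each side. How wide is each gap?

Content width = 1884 − 2·20 = 1844 px.
Columns use 1790 px, leaving 54 px across 9 gaps = 6 px each.

6 px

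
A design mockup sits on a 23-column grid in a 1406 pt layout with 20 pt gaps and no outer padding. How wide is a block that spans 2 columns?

104 pt

1406 − 22·20 = 966; ÷23 gives c = 42 pt.
2-column span = 2·42 + 1·20 = 104 pt.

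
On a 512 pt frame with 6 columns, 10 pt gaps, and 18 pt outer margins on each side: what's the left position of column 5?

342 pt

Content = 512 − 2·18 = 476 pt.
6c + 5·10 = 476 → 6c = 426 → c = 71 pt.
Each column+gutter stride is 81 pt; 4 of them past the 18 pt margin is 18 + 324 = 342 pt.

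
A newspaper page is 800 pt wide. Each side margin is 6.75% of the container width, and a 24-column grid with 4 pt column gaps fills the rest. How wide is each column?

25 pt

Each margin = 6.75% of 800 = 54 pt; content = 800 − 2·54 = 692 pt.
24 columns + 23 column gaps: 24c + 23·4 = 692.
24c = 692 − 92 = 600, so c = 25 pt.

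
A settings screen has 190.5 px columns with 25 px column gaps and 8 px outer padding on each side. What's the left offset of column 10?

Column 10 starts at margin + 9·(column + gutter) = 8 + 9·215.5 = 1947.5 px.

1947.5 px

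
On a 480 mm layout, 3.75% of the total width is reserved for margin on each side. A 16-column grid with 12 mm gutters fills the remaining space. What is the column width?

16.5 mm

Margins: 3.75% × 480 = 18 mm each, so content = 480 − 36 = 444 mm.
16c + 15·12 = 444 → 16c = 264 → c = 16.5 mm.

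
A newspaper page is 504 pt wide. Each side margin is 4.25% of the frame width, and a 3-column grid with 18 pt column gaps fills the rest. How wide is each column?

Each margin = 4.25% of 504 = 21.42 pt; content = 504 − 2·21.42 = 461.16 pt.
3 columns + 2 column gaps: 3c + 2·18 = 461.16.
3c = 461.16 − 36 = 425.16, so c = 141.72 pt.

141.72 pt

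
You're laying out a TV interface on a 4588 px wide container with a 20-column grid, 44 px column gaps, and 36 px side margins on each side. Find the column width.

184 px

Take off 72 px of margins, leaving 4516 px.
Subtracting 19 column gaps of 44 leaves 3680 for 20 columns, so c = 184 px.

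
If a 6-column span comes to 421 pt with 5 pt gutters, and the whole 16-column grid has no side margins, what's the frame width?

421 − 5·5 = 396; ÷6 gives c = 66 pt.
Frame = 16·66 + 15·5 = 1056 + 75 = 1131 pt.

1131 pt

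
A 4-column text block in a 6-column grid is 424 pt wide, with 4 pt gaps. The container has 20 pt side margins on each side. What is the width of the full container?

678 pt

424 − 3·4 = 412; ÷4 gives c = 103 pt.
Adding margins, columns and gutters: 40 + 618 + 20 = 678 pt.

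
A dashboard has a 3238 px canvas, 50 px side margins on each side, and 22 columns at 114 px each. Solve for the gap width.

30 px

Inside the margins: 3238 − 100 = 3138 px.
22·114 + 21g = 3138 → 21g = 630 → g = 30 px.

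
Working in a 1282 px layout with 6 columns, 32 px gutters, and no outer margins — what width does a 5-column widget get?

1282 − 5·32 = 1122; ÷6 gives c = 187 px.
Span of 5: 5·187 + 4·32 = 935 + 128 = 1063 px.

1063 px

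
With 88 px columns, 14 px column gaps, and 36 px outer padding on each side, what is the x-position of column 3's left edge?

240 px

Column 3 starts at margin + 2·(column + gutter) = 36 + 2·102 = 240 px.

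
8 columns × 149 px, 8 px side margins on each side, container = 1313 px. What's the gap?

15 px

Take off 16 px of margins, leaving 1297 px.
8·149 + 7g = 1297 → 7g = 105 → g = 15 px.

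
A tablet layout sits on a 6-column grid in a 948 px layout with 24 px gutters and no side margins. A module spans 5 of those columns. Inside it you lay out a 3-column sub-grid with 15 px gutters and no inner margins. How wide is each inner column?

252 px

Subtracting 5 gutters of 24 leaves 828 for 6 columns, so c = 138 px.
Span of 5: 5·138 + 4·24 = 690 + 96 = 786 px.
Subtracting 2 gutters of 15 leaves 756 for 3 columns, so d = 252 px.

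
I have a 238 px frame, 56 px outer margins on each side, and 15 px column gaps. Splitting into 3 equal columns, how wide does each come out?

Take off 112 px of margins, leaving 126 px.
3c + 2·15 = 126 → 3c = 96 → c = 32 px.

32 px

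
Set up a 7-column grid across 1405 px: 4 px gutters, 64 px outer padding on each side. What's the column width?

179 px

Take off 128 px of margins, leaving 1277 px.
7 columns + 6 gutters: 7c + 6·4 = 1277.
7c = 1277 − 24 = 1253, so c = 179 px.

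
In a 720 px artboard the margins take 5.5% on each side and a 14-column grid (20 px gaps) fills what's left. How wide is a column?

27.2 px

720 × (1 − 2·5.5%) = 720 × 89% = 640.8 px for the columns.
14c + 13·20 = 640.8 → 14c = 380.8 → c = 27.2 px.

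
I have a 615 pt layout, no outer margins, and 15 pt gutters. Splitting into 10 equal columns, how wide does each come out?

48 pt

10c + 9·15 = 615 → 10c = 480 → c = 48 pt.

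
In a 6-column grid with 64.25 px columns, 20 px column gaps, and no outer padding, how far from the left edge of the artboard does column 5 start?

337 px

Each column+gutter stride is 84.25 px; with no margin, 4 of them is 337 px.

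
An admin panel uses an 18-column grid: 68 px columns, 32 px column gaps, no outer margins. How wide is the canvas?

1768 px

Total width: 18·68 + 17·32 = 1768 px.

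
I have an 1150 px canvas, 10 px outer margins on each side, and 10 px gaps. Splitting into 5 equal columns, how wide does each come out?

Inside the margins: 1150 − 20 = 1130 px.
Subtracting 4 gaps of 10 leaves 1090 for 5 columns, so c = 218 px.

218 px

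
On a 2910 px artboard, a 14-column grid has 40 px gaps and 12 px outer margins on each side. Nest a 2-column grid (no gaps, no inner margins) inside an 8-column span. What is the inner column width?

Inside the margins: 2910 − 24 = 2886 px.
2886 − 13·40 = 2366; ÷14 gives c = 169 px.
Span of 8: 8·169 + 7·40 = 1352 + 280 = 1632 px.
2d = 1632 → d = 816 px.

816 px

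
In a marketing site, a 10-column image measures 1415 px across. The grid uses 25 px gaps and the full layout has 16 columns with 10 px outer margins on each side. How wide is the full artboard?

Subtracting 9 gaps of 25 leaves 1190 for 10 columns, so c = 119 px.
Artboard = 2·10 + 16·119 + 15·25 = 20 + 1904 + 375 = 2299 px.

2299 px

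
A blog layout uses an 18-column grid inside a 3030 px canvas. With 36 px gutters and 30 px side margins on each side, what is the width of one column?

Take off 60 px of margins, leaving 2970 px.
2970 − 17·36 = 2358; ÷18 gives c = 131 px.

131 px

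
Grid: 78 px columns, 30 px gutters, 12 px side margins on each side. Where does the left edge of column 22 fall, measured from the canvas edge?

Each column+gutter stride is 108 px; 21 of them past the 12 px margin is 12 + 2268 = 2280 px.

2280 px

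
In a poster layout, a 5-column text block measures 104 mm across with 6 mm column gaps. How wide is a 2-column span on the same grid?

38 mm

104 − 4·6 = 80; ÷5 gives c = 16 mm.
2 columns plus 1 column gap: 32 + 6 = 38 mm.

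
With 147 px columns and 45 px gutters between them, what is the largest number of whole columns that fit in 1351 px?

7 columns

Each extra column adds 147 + 45 = 192 px.
(1351 + 45) / 192 = 7.27, so 7 columns fit.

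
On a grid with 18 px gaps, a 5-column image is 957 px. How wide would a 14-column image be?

2712 px

957 − 4·18 = 885; ÷5 gives c = 177 px.
Span of 14: 14·177 + 13·18 = 2478 + 234 = 2712 px.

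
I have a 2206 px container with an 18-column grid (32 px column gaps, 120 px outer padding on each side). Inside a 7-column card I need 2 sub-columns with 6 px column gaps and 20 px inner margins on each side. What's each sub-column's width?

Take off 240 px of margins, leaving 1966 px.
1966 − 17·32 = 1422; ÷18 gives c = 79 px.
Span of 7: 7·79 + 6·32 = 553 + 192 = 745 px.
Inner content = 745 − 2·20 = 705 px.
2 columns + 1 column gap: 2d + 1·6 = 705.
2d = 705 − 6 = 699, so d = 349.5 px.

349.5 px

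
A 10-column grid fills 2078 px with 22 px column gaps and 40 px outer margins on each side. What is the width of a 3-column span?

Take off 80 px of margins, leaving 1998 px.
10 columns + 9 column gaps: 10c + 9·22 = 1998.
10c = 1998 − 198 = 1800, so c = 180 px.
Span of 3: 3·180 + 2·22 = 540 + 44 = 584 px.

584 px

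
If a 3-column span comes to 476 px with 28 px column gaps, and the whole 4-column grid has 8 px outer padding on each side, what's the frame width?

660 px

Subtracting 2 column gaps of 28 leaves 420 for 3 columns, so c = 140 px.
Frame = 2·8 + 4·140 + 3·28 = 16 + 560 + 84 = 660 px.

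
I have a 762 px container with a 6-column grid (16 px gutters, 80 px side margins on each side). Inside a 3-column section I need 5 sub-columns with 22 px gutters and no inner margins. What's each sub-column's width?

41 px

Inside the margins: 762 − 160 = 602 px.
602 − 5·16 = 522; ÷6 gives c = 87 px.
Span of 3: 3·87 + 2·16 = 261 + 32 = 293 px.
5 columns + 4 gutters: 5d + 4·22 = 293.
5d = 293 − 88 = 205, so d = 41 px.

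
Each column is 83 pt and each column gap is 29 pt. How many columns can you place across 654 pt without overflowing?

6 columns

6 columns: 6·83 + 5·29 = 643 pt ≤ 654.
7 columns: 755 pt > 654. So 6.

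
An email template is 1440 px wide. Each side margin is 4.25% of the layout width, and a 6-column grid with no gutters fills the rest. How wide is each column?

219.6 px

1440 × (1 − 2·4.25%) = 1440 × 91.5% = 1317.6 px for the columns.
6c = 1317.6 → c = 219.6 px.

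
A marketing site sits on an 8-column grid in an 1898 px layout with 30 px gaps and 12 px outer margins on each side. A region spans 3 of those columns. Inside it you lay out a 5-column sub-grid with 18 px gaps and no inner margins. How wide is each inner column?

122.4 px

Outer content = 1898 − 2·12 = 1874 px.
8c + 7·30 = 1874 → 8c = 1664 → c = 208 px.
Span of 3: 3·208 + 2·30 = 624 + 60 = 684 px.
Subtracting 4 gaps of 18 leaves 612 for 5 columns, so d = 122.4 px.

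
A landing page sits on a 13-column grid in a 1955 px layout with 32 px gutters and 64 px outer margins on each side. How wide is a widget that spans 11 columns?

Inside the margins: 1955 − 128 = 1827 px.
Subtracting 12 gutters of 32 leaves 1443 for 13 columns, so c = 111 px.
Span of 11: 11·111 + 10·32 = 1221 + 320 = 1541 px.

1541 px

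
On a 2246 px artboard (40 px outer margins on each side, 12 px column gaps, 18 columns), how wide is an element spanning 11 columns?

Subtract both margins: 2246 − 2·40 = 2166 px.
Subtracting 17 column gaps of 12 leaves 1962 for 18 columns, so c = 109 px.
Span of 11: 11·109 + 10·12 = 1199 + 120 = 1319 px.

1319 px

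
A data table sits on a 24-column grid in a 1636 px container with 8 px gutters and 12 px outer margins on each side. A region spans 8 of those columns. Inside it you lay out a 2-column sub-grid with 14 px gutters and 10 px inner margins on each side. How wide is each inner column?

249 px

Outer content = 1636 − 2·12 = 1612 px.
1612 − 23·8 = 1428; ÷24 gives c = 59.5 px.
Span of 8: 8·59.5 + 7·8 = 476 + 56 = 532 px.
Inner content = 532 − 2·10 = 512 px.
2d + 1·14 = 512 → 2d = 498 → d = 249 px.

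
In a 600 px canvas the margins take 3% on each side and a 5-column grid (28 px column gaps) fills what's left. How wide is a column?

90.4 px

Margins: 3% × 600 = 18 px each, so content = 600 − 36 = 564 px.
Subtracting 4 column gaps of 28 leaves 452 for 5 columns, so c = 90.4 px.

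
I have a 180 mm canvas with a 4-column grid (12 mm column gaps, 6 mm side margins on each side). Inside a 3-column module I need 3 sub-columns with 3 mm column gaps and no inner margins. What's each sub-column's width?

39 mm

Take off 12 mm of margins, leaving 168 mm.
168 − 3·12 = 132; ÷4 gives c = 33 mm.
Span of 3: 3·33 + 2·12 = 99 + 24 = 123 mm.
Subtracting 2 column gaps of 3 leaves 117 for 3 columns, so d = 39 mm.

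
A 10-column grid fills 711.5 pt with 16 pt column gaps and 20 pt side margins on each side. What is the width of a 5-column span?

Inside the margins: 711.5 − 40 = 671.5 pt.
10 columns + 9 column gaps: 10c + 9·16 = 671.5.
10c = 671.5 − 144 = 527.5, so c = 52.75 pt.
Span of 5: 5·52.75 + 4·16 = 263.75 + 64 = 327.75 pt.

327.75 pt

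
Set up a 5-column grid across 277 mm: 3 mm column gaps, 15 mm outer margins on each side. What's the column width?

47 mm

Subtract both margins: 277 − 2·15 = 247 mm.
Subtracting 4 column gaps of 3 leaves 235 for 5 columns, so c = 47 mm.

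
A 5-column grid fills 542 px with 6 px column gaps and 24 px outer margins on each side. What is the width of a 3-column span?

Subtract both margins: 542 − 2·24 = 494 px.
5 columns + 4 column gaps: 5c + 4·6 = 494.
5c = 494 − 24 = 470, so c = 94 px.
3 columns plus 2 column gaps: 282 + 12 = 294 px.

294 px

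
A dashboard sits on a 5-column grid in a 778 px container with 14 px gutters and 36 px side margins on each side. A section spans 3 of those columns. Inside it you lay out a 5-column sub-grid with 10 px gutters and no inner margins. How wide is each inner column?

75.6 px

Outer content = 778 − 2·36 = 706 px.
5c + 4·14 = 706 → 5c = 650 → c = 130 px.
3 columns plus 2 gutters: 390 + 28 = 418 px.
Subtracting 4 gutters of 10 leaves 378 for 5 columns, so d = 75.6 px.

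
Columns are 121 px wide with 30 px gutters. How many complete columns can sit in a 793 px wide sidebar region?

5 columns

5 columns: 5·121 + 4·30 = 725 px ≤ 793.
6 columns: 876 px > 793. So 5.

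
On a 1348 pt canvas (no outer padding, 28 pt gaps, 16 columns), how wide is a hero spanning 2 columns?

144 pt

1348 − 15·28 = 928; ÷16 gives c = 58 pt.
2-column span = 2·58 + 1·28 = 144 pt.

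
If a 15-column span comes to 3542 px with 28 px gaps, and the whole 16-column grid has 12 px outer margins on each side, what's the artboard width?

Subtracting 14 gaps of 28 leaves 3150 for 15 columns, so c = 210 px.
Total width: 2·12 + 16·210 + 15·28 = 3804 px.

3804 px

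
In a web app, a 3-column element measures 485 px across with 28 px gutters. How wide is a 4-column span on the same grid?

656 px

485 − 2·28 = 429; ÷3 gives c = 143 px.
Span of 4: 4·143 + 3·28 = 572 + 84 = 656 px.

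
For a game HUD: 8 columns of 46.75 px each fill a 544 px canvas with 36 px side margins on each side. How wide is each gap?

Take off 72 px of margins, leaving 472 px.
8 columns take 8·46.75 = 374 px; remaining 98 splits into 7 gaps.
g = 98 / 7 = 14 px.

14 px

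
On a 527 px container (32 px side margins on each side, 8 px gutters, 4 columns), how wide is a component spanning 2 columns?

Inside the margins: 527 − 64 = 463 px.
463 − 3·8 = 439; ÷4 gives c = 109.75 px.
Span of 2: 2·109.75 + 1·8 = 219.5 + 8 = 227.5 px.

227.5 px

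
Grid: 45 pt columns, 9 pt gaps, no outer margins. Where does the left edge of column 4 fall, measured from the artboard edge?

162 pt

No margin, so column 4 starts at 3·(column + gutter) = 3·54 = 162 pt.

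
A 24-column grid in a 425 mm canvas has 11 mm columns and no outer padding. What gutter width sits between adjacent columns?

7 mm

24 columns take 24·11 = 264 mm; remaining 161 splits into 23 gutters.
g = 161 / 23 = 7 mm.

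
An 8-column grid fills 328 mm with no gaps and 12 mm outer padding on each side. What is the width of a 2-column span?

Subtract both margins: 328 − 2·12 = 304 mm.
304 / 8 = 38 mm per column.
With no gaps, 2 columns span 2·38 = 76 mm.

76 mm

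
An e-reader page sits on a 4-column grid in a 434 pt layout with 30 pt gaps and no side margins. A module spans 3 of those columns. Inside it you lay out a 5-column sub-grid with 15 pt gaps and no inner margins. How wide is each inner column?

51.6 pt

Subtracting 3 gaps of 30 leaves 344 for 4 columns, so c = 86 pt.
3-column span = 3·86 + 2·30 = 318 pt.
318 − 4·15 = 258; ÷5 gives d = 51.6 pt.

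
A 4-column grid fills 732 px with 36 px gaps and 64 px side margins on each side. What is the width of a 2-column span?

Inside the margins: 732 − 128 = 604 px.
Subtracting 3 gaps of 36 leaves 496 for 4 columns, so c = 124 px.
2-column span = 2·124 + 1·36 = 284 px.

284 px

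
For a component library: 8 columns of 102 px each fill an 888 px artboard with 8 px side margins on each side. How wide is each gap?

8 px

Content width = 888 − 2·8 = 872 px.
Columns use 816 px, leaving 56 px across 7 gaps = 8 px each.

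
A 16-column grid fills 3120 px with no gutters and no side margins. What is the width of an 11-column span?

2145 px

With no gutters, each column is 3120/16 = 195 px.
With no gutters, 11 columns span 11·195 = 2145 px.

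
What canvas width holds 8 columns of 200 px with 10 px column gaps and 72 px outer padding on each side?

Adding margins, columns and gutters: 144 + 1600 + 70 = 1814 px.

1814 px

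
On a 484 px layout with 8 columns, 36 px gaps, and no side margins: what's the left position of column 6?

325 px

Subtracting 7 gaps of 36 leaves 232 for 8 columns, so c = 29 px.
Before column 6: 5 columns + 5 gaps.
Offset = 5·(29 + 36) = 5·65 = 325 px.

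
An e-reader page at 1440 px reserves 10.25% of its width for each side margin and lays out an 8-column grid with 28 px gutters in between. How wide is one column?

1440 × (1 − 2·10.25%) = 1440 × 79.5% = 1144.8 px for the columns.
8 columns + 7 gutters: 8c + 7·28 = 1144.8.
8c = 1144.8 − 196 = 948.8, so c = 118.6 px.

118.6 px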